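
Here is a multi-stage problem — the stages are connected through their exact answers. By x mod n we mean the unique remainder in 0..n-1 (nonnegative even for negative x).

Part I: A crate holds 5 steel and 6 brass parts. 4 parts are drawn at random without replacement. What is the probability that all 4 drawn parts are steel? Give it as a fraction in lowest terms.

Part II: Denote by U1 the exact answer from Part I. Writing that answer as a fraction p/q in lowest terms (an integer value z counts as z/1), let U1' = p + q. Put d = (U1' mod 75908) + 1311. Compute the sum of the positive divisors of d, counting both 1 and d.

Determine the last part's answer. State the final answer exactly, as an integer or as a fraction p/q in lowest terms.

2268

Part I: total draws C(11,4) = 330; favorable C(5,4) = 5; P = 1/66; answer 1/66
Part II: U1 = 1/66; threaded value p + q = 67; d = 1378; 1378 = 2 * 13 * 53; sigma = (1 + 2) * (1 + 13) * (1 + 53) = 3 * 14 * 54 = 2268; answer 2268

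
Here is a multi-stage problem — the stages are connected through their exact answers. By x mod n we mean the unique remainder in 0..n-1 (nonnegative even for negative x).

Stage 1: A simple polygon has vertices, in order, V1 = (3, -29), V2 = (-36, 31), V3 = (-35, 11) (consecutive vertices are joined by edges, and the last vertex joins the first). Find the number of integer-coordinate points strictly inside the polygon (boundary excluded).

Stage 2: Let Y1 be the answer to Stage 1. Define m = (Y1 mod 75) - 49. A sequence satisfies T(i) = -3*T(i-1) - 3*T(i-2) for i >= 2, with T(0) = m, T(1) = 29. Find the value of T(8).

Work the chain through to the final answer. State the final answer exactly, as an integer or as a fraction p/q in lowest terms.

3078

Stage 1: cross terms: (3*31 - -36*-29)=-951, (-36*11 - -35*31)=689, (-35*-29 - 3*11)=982; twice the area = |720| = 720; area = 360; boundary points = 3 + 1 + 2 = 6; strictly interior points = area - boundary/2 + 1 = 358; answer 358
Stage 2: Y1 = 358; m = 9; T(2) = -3*(29) - 3*(9) = -114; iterating: T(2)=-114, T(3)=255, T(4)=-423, T(5)=504, T(6)=-243, T(7)=-783, T(8)=3078; answer 3078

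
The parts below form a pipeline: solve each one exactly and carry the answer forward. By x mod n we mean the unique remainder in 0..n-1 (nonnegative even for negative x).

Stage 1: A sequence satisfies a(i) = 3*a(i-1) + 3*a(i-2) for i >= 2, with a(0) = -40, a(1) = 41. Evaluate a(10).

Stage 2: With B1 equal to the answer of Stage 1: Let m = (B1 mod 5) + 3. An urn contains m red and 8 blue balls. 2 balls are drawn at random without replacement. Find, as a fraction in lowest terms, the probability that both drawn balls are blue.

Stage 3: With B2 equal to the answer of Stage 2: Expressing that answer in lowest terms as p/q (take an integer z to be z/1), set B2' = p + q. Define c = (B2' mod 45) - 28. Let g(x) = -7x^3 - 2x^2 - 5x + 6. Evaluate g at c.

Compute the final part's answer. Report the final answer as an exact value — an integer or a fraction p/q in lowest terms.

9136

Stage 1: a(2) = 3*(41) + 3*(-40) = 3; iterating: a(2)=3, a(3)=132, a(4)=405, a(5)=1611, a(6)=6048, a(7)=22977, a(8)=87075, a(9)=330156, a(10)=1251693; answer 1251693
Stage 2: B1 = 1251693; m = 6; total draws C(14,2) = 91; favorable C(8,2) = 28; P = 4/13; answer 4/13
Stage 3: B2 = 4/13; threaded value p + q = 17; c = -11; -7*(-11)^3 - 2*(-11)^2 - 5*(-11)^1 + 6 = (9317) + (-242) + (55) + (6) = 9136; answer 9136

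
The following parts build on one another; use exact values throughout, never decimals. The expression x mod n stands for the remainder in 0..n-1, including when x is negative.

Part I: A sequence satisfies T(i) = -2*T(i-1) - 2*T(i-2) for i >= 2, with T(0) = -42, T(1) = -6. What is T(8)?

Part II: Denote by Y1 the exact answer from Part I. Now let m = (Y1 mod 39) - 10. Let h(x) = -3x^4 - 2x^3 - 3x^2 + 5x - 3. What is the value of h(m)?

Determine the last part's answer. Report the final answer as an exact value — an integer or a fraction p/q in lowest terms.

-497103

Part I: T(2) = -2*(-6) - 2*(-42) = 96; iterating: T(2)=96, T(3)=-180, T(4)=168, T(5)=24, T(6)=-384, T(7)=720, T(8)=-672; answer -672
Part II: Y1 = -672; m = 20; -3*(20)^4 - 2*(20)^3 - 3*(20)^2 + 5*(20)^1 - 3 = (-480000) + (-16000) + (-1200) + (100) + (-3) = -497103; answer -497103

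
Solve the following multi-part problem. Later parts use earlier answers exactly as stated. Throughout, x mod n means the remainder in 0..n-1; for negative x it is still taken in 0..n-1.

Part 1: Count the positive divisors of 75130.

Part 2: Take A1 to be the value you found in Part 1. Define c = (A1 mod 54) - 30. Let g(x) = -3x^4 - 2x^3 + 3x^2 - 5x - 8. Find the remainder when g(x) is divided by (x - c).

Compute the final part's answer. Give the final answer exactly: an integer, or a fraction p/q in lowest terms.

-109110

Part 1: 75130 = 2 * 5 * 11 * 683; number of divisors = (1+1) * (1+1) * (1+1) * (1+1) = 16; answer 16
Part 2: A1 = 16; c = -14; remainder = value at the root: -3*(-14)^4 - 2*(-14)^3 + 3*(-14)^2 - 5*(-14)^1 - 8 = (-115248) + (5488) + (588) + (70) + (-8) = -109110; answer -109110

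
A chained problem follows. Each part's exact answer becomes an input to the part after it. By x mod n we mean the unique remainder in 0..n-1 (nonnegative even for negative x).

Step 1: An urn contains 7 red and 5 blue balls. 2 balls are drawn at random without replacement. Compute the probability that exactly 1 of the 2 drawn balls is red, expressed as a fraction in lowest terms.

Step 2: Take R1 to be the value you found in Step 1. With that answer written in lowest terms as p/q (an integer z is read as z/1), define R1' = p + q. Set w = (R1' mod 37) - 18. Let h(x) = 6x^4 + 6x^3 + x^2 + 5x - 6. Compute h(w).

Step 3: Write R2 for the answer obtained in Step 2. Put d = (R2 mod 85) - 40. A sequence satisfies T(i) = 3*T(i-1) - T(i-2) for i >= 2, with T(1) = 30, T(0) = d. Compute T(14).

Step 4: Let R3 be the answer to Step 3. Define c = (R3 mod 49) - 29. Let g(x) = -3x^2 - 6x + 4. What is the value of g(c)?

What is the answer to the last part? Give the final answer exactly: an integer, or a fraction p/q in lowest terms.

-41

Step 1: total draws C(12,2) = 66; favorable C(7,1)*C(5,1) = 35; P = 35/66; answer 35/66
Step 2: R1 = 35/66; threaded value p + q = 101; w = 9; 6*(9)^4 + 6*(9)^3 + 1*(9)^2 + 5*(9)^1 - 6 = (39366) + (4374) + (81) + (45) + (-6) = 43860; answer 43860
Step 3: R2 = 43860; d = -40; T(2) = 3*(30) - 1*(-40) = 130; iterating: T(2)=130, T(3)=360, T(4)=950, T(5)=2490, T(6)=6520, T(7)=17070, T(8)=44690, T(9)=117000, T(10)=306310, T(11)=801930, T(12)=2099480, T(13)=5496510, T(14)=14390050; answer 14390050
Step 4: R3 = 14390050; c = -5; -3*(-5)^2 - 6*(-5)^1 + 4 = (-75) + (30) + (4) = -41; answer -41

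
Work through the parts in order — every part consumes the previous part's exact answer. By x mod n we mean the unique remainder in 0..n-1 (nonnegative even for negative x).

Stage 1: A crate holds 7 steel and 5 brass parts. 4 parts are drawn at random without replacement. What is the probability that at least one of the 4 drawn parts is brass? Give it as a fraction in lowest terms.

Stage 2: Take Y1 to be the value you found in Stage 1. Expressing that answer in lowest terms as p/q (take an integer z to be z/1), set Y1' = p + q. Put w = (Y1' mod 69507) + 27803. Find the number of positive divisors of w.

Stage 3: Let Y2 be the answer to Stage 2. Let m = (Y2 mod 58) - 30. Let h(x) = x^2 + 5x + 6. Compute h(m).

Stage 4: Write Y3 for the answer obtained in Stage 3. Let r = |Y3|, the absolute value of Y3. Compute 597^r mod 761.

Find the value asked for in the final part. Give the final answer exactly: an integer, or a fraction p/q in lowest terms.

757

Stage 1: total draws C(12,4) = 495; complement C(7,4) = 35; favorable 495 - 35 = 460; P = 92/99; answer 92/99
Stage 2: Y1 = 92/99; threaded value p + q = 191; w = 27994; 27994 = 2 * 13997; number of divisors = (1+1) * (1+1) = 4; answer 4
Stage 3: Y2 = 4; m = -26; 1*(-26)^2 + 5*(-26)^1 + 6 = (676) + (-130) + (6) = 552; answer 552
Stage 4: Y3 = 552; r = 552; squarings mod 761: 597^1=597, 597^2=261, 597^4=392, 597^8=703, 597^16=320, 597^32=426, 597^64=358, 597^128=316, 597^256=165, 597^512=590; 597^552 = 597^8 * 597^32 * 597^512 = 757 (mod 761); answer 757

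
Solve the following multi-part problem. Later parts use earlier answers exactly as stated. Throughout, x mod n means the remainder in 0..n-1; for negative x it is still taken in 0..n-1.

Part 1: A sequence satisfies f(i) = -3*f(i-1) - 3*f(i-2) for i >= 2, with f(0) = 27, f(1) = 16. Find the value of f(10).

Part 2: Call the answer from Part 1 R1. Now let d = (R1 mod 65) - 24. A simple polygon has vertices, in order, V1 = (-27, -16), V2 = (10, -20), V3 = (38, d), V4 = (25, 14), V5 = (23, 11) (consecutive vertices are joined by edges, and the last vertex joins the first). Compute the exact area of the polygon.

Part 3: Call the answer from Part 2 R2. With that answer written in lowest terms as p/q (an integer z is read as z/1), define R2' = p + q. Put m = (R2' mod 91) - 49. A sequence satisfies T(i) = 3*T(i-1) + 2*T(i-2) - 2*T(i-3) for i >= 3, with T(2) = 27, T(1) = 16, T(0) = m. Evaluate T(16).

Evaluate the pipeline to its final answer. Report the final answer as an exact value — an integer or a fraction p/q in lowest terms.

1478053507

Part 1: f(2) = -3*(16) - 3*(27) = -129; iterating: f(2)=-129, f(3)=339, f(4)=-630, f(5)=873, f(6)=-729, f(7)=-432, f(8)=3483, f(9)=-9153, f(10)=17010; answer 17010
Part 2: R1 = 17010; d = 21; cross terms: (-27*-20 - 10*-16)=700, (10*21 - 38*-20)=970, (38*14 - 25*21)=7, (25*11 - 23*14)=-47, (23*-16 - -27*11)=-71; twice the area = |1559| = 1559; area = 1559/2; answer 1559/2
Part 3: R2 = 1559/2; threaded value p + q = 1561; m = -35; T(3) = 3*(27) + 2*(16) - 2*(-35) = 183; iterating: T(3)=183, T(4)=571, T(5)=2025, T(6)=6851, T(7)=23461, T(8)=80035, T(9)=273325, T(10)=933123, T(11)=3185949, T(12)=10877443, T(13)=37137981, T(14)=126796931, T(15)=432911869, T(16)=1478053507; answer 1478053507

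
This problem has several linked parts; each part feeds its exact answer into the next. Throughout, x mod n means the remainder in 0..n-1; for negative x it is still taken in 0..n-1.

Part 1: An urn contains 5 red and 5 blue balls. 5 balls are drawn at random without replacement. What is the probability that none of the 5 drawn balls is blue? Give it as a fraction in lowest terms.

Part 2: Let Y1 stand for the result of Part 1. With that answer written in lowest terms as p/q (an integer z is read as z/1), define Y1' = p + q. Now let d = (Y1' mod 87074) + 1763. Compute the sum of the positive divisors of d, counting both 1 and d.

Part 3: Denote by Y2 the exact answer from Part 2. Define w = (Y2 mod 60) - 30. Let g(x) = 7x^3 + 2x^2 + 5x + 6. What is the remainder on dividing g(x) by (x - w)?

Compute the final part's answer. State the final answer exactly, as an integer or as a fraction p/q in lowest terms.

Part 1: total draws C(10,5) = 252; favorable C(5,5) = 1; P = 1/252; answer 1/252
Part 2: Y1 = 1/252; threaded value p + q = 253; d = 2016; 2016 = 2^5 * 3^2 * 7; sigma = (1 + 2 + 4 + 8 + 16 + 32) * (1 + 3 + 9) * (1 + 7) = 63 * 13 * 8 = 6552; answer 6552
Part 3: Y2 = 6552; w = -18; remainder = value at the root: 7*(-18)^3 + 2*(-18)^2 + 5*(-18)^1 + 6 = (-40824) + (648) + (-90) + (6) = -40260; answer -40260

-40260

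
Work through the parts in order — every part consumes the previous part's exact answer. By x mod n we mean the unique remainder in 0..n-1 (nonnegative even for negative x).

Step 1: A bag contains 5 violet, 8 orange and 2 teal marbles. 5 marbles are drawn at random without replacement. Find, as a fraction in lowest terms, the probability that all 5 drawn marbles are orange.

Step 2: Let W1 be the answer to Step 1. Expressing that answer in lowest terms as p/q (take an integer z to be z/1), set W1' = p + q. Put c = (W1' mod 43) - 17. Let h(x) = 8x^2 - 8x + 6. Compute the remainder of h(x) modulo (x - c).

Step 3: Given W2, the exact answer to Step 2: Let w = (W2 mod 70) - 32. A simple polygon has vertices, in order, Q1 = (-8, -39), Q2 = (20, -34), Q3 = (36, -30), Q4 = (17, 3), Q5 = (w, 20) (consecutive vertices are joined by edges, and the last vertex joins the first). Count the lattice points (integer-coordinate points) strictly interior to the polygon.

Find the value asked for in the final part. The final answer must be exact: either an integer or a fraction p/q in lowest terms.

Step 1: total draws C(15,5) = 3003; favorable C(8,5) = 56; P = 8/429; answer 8/429
Step 2: W1 = 8/429; threaded value p + q = 437; c = -10; remainder = value at the root: 8*(-10)^2 - 8*(-10)^1 + 6 = (800) + (80) + (6) = 886; answer 886
Step 3: W2 = 886; w = 14; cross terms: (-8*-34 - 20*-39)=1052, (20*-30 - 36*-34)=624, (36*3 - 17*-30)=618, (17*20 - 14*3)=298, (14*-39 - -8*20)=-386; twice the area = |2206| = 2206; area = 1103; boundary points = 1 + 4 + 1 + 1 + 1 = 8; strictly interior points = area - boundary/2 + 1 = 1100; answer 1100

1100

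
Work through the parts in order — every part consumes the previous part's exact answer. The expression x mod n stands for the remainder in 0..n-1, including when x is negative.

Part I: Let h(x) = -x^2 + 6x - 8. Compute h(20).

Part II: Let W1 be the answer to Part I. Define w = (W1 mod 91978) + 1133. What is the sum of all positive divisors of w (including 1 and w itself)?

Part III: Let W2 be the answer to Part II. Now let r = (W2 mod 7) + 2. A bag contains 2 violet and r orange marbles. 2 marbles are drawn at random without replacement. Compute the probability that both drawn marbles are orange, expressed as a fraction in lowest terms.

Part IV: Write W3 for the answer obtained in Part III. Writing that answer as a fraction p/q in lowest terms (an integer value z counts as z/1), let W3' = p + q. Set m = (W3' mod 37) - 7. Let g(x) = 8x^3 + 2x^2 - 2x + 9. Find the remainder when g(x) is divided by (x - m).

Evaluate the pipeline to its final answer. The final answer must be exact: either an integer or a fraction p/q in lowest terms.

Part I: -1*(20)^2 + 6*(20)^1 - 8 = (-400) + (120) + (-8) = -288; answer -288
Part II: W1 = -288; w = 92823; 92823 = 3 * 30941; sigma = (1 + 3) * (1 + 30941) = 4 * 30942 = 123768; answer 123768
Part III: W2 = 123768; r = 3; total draws C(5,2) = 10; favorable C(3,2) = 3; P = 3/10; answer 3/10
Part IV: W3 = 3/10; threaded value p + q = 13; m = 6; remainder = value at the root: 8*(6)^3 + 2*(6)^2 - 2*(6)^1 + 9 = (1728) + (72) + (-12) + (9) = 1797; answer 1797

1797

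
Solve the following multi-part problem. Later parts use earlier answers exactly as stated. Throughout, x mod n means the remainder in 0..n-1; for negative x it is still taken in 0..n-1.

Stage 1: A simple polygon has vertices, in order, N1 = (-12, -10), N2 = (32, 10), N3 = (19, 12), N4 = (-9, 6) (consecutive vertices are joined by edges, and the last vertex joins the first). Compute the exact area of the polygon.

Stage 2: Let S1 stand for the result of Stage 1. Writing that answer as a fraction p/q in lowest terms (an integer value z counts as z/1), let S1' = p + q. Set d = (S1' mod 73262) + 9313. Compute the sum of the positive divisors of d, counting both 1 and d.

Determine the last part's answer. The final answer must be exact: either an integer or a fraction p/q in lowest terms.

Stage 1: cross terms: (-12*10 - 32*-10)=200, (32*12 - 19*10)=194, (19*6 - -9*12)=222, (-9*-10 - -12*6)=162; twice the area = |778| = 778; area = 389; answer 389
Stage 2: S1 = 389; threaded value p + q = 390; d = 9703; 9703 = 31 * 313; sigma = (1 + 31) * (1 + 313) = 32 * 314 = 10048; answer 10048

10048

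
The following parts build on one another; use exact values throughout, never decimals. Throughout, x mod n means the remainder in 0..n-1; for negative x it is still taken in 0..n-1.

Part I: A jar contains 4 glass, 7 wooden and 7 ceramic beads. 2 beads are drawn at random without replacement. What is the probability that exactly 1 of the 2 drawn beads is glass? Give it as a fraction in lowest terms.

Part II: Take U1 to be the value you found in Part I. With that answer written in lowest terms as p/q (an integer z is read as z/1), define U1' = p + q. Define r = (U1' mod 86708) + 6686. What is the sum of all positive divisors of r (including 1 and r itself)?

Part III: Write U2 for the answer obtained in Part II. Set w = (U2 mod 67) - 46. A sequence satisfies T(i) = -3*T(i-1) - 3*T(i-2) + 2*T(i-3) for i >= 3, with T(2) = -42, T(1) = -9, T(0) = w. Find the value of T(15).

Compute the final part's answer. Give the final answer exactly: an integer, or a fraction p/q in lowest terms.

Part I: total draws C(18,2) = 153; favorable C(4,1)*C(14,1) = 56; P = 56/153; answer 56/153
Part II: U1 = 56/153; threaded value p + q = 209; r = 6895; 6895 = 5 * 7 * 197; sigma = (1 + 5) * (1 + 7) * (1 + 197) = 6 * 8 * 198 = 9504; answer 9504
Part III: U2 = 9504; w = 11; T(3) = -3*(-42) - 3*(-9) + 2*(11) = 175; iterating: T(3)=175, T(4)=-417, T(5)=642, T(6)=-325, T(7)=-1785, T(8)=7614, T(9)=-18137, T(10)=27999, T(11)=-14358, T(12)=-77197, T(13)=330663, T(14)=-789114, T(15)=1220959; answer 1220959

1220959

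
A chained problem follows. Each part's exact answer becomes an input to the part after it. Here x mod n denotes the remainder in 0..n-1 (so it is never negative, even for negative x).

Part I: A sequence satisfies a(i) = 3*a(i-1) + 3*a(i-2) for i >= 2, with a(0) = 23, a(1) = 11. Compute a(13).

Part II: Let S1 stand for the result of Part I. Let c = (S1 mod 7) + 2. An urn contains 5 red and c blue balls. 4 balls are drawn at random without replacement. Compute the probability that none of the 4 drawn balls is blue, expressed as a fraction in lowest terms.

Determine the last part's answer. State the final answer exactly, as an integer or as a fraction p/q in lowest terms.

Part I: a(2) = 3*(11) + 3*(23) = 102; iterating: a(2)=102, a(3)=339, a(4)=1323, a(5)=4986, a(6)=18927, a(7)=71739, a(8)=271998, a(9)=1031211, a(10)=3909627, a(11)=14822514, a(12)=56196423, a(13)=213056811; answer 213056811
Part II: S1 = 213056811; c = 4; total draws C(9,4) = 126; favorable C(5,4) = 5; P = 5/126; answer 5/126

5/126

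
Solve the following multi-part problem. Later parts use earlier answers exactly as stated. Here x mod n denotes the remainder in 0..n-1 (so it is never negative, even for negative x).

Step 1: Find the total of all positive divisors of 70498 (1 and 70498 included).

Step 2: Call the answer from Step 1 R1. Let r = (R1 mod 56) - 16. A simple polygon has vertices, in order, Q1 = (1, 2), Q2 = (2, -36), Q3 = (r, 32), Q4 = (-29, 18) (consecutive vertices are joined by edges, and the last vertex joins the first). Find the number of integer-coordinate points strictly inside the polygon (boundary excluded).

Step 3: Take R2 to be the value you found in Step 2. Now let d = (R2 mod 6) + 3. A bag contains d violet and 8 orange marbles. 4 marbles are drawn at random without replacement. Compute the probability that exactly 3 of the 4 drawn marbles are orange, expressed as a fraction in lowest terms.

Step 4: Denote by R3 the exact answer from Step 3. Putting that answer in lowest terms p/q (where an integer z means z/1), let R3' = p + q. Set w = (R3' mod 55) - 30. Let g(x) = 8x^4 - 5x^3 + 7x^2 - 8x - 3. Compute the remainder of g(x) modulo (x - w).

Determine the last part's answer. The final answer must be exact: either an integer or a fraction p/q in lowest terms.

Step 1: 70498 = 2 * 101 * 349; sigma = (1 + 2) * (1 + 101) * (1 + 349) = 3 * 102 * 350 = 107100; answer 107100
Step 2: R1 = 107100; r = 12; cross terms: (1*-36 - 2*2)=-40, (2*32 - 12*-36)=496, (12*18 - -29*32)=1144, (-29*2 - 1*18)=-76; twice the area = |1524| = 1524; area = 762; boundary points = 1 + 2 + 1 + 2 = 6; strictly interior points = area - boundary/2 + 1 = 760; answer 760
Step 3: R2 = 760; d = 7; total draws C(15,4) = 1365; favorable C(8,3)*C(7,1) = 392; P = 56/195; answer 56/195
Step 4: R3 = 56/195; threaded value p + q = 251; w = 1; remainder = value at the root: 8*(1)^4 - 5*(1)^3 + 7*(1)^2 - 8*(1)^1 - 3 = (8) + (-5) + (7) + (-8) + (-3) = -1; answer -1

-1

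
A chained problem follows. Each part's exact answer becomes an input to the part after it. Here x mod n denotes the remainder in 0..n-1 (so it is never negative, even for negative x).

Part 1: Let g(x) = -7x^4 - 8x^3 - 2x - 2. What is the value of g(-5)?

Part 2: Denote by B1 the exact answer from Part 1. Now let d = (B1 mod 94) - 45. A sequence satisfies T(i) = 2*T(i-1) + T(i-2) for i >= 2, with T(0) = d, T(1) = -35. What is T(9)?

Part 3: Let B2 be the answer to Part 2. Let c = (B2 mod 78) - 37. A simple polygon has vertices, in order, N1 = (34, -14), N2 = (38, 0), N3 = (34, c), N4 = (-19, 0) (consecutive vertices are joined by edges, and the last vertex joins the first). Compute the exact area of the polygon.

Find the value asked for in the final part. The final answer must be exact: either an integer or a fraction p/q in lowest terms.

Part 1: -7*(-5)^4 - 8*(-5)^3 - 2*(-5)^1 - 2 = (-4375) + (1000) + (10) + (-2) = -3367; answer -3367
Part 2: B1 = -3367; d = -28; T(2) = 2*(-35) + 1*(-28) = -98; iterating: T(2)=-98, T(3)=-231, T(4)=-560, T(5)=-1351, T(6)=-3262, T(7)=-7875, T(8)=-19012, T(9)=-45899; answer -45899
Part 3: B2 = -45899; c = 6; cross terms: (34*0 - 38*-14)=532, (38*6 - 34*0)=228, (34*0 - -19*6)=114, (-19*-14 - 34*0)=266; twice the area = |1140| = 1140; area = 570; answer 570

570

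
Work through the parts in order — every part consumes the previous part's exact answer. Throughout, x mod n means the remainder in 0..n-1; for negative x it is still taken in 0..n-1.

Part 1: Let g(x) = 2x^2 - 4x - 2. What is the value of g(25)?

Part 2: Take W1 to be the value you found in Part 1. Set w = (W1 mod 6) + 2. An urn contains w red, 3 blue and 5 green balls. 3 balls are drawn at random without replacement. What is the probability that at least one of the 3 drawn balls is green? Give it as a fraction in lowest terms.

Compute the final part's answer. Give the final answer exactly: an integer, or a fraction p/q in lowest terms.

Part 1: 2*(25)^2 - 4*(25)^1 - 2 = (1250) + (-100) + (-2) = 1148; answer 1148
Part 2: W1 = 1148; w = 4; total draws C(12,3) = 220; complement C(7,3) = 35; favorable 220 - 35 = 185; P = 37/44; answer 37/44

37/44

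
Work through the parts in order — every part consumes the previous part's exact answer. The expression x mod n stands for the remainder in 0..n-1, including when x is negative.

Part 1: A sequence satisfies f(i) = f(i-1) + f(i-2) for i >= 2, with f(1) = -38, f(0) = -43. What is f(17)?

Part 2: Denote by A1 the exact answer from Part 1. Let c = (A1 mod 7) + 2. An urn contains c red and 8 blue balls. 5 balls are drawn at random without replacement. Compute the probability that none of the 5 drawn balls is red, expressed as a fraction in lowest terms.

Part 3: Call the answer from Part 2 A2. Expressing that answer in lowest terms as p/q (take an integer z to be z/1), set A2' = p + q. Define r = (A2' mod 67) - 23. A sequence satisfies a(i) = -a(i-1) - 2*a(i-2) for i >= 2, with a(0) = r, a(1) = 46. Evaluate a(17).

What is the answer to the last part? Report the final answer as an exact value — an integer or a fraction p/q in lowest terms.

10606

Part 1: f(2) = 1*(-38) + 1*(-43) = -81; iterating: f(2)=-81, f(3)=-119, f(4)=-200, f(5)=-319, f(6)=-519, f(7)=-838, f(8)=-1357, f(9)=-2195, f(10)=-3552, f(11)=-5747, f(12)=-9299, f(13)=-15046, f(14)=-24345, f(15)=-39391, f(16)=-63736, f(17)=-103127; answer -103127
Part 2: A1 = -103127; c = 6; total draws C(14,5) = 2002; favorable C(8,5) = 56; P = 4/143; answer 4/143
Part 3: A2 = 4/143; threaded value p + q = 147; r = -10; a(2) = -1*(46) - 2*(-10) = -26; iterating: a(2)=-26, a(3)=-66, a(4)=118, a(5)=14, a(6)=-250, a(7)=222, a(8)=278, a(9)=-722, a(10)=166, a(11)=1278, a(12)=-1610, a(13)=-946, a(14)=4166, a(15)=-2274, a(16)=-6058, a(17)=10606; answer 10606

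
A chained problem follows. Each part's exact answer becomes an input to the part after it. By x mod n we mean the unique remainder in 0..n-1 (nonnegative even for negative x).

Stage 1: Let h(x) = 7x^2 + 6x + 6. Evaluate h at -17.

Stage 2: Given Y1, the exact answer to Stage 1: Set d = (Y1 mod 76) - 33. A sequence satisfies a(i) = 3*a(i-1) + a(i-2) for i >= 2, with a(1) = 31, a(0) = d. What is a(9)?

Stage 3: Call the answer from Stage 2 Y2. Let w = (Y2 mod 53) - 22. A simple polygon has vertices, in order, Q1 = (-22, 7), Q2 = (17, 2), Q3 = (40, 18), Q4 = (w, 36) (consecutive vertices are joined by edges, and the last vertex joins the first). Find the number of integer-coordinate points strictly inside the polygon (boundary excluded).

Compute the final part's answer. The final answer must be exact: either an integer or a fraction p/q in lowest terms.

Stage 1: 7*(-17)^2 + 6*(-17)^1 + 6 = (2023) + (-102) + (6) = 1927; answer 1927
Stage 2: Y1 = 1927; d = -6; a(2) = 3*(31) + 1*(-6) = 87; iterating: a(2)=87, a(3)=292, a(4)=963, a(5)=3181, a(6)=10506, a(7)=34699, a(8)=114603, a(9)=378508; answer 378508
Stage 3: Y2 = 378508; w = 13; cross terms: (-22*2 - 17*7)=-163, (17*18 - 40*2)=226, (40*36 - 13*18)=1206, (13*7 - -22*36)=883; twice the area = |2152| = 2152; area = 1076; boundary points = 1 + 1 + 9 + 1 = 12; strictly interior points = area - boundary/2 + 1 = 1071; answer 1071

1071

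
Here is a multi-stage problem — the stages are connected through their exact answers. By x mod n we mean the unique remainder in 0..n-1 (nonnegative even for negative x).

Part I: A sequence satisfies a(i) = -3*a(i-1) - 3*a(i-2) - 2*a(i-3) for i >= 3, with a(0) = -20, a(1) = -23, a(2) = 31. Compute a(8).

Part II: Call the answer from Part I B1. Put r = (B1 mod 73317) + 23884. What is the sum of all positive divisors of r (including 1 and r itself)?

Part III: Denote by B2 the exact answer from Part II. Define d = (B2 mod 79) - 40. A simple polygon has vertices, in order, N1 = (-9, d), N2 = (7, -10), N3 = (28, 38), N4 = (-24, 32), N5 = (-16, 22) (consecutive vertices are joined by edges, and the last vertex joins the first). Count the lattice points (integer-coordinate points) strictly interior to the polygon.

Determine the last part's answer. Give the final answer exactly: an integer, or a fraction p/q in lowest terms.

987

Part I: a(3) = -3*(31) - 3*(-23) - 2*(-20) = 16; iterating: a(3)=16, a(4)=-95, a(5)=175, a(6)=-272, a(7)=481, a(8)=-977; answer -977
Part II: B1 = -977; r = 96224; 96224 = 2^5 * 31 * 97; sigma = (1 + 2 + 4 + 8 + 16 + 32) * (1 + 31) * (1 + 97) = 63 * 32 * 98 = 197568; answer 197568
Part III: B2 = 197568; d = 28; cross terms: (-9*-10 - 7*28)=-106, (7*38 - 28*-10)=546, (28*32 - -24*38)=1808, (-24*22 - -16*32)=-16, (-16*28 - -9*22)=-250; twice the area = |1982| = 1982; area = 991; boundary points = 2 + 3 + 2 + 2 + 1 = 10; strictly interior points = area - boundary/2 + 1 = 987; answer 987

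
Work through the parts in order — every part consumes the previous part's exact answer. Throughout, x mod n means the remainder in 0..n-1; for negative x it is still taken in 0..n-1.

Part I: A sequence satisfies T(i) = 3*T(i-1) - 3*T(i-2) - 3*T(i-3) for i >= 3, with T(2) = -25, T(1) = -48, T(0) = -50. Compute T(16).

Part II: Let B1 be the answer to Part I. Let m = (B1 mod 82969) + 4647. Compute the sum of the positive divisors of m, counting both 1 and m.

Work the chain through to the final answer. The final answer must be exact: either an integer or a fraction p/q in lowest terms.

47880

Part I: T(3) = 3*(-25) - 3*(-48) - 3*(-50) = 219; iterating: T(3)=219, T(4)=876, T(5)=2046, T(6)=2853, T(7)=-207, T(8)=-15318, T(9)=-53892, T(10)=-115101, T(11)=-137673, T(12)=93960, T(13)=1040202, T(14)=3251745, T(15)=6352749, T(16)=6182406; answer 6182406
Part II: B1 = 6182406; m = 47347; 47347 = 113 * 419; sigma = (1 + 113) * (1 + 419) = 114 * 420 = 47880; answer 47880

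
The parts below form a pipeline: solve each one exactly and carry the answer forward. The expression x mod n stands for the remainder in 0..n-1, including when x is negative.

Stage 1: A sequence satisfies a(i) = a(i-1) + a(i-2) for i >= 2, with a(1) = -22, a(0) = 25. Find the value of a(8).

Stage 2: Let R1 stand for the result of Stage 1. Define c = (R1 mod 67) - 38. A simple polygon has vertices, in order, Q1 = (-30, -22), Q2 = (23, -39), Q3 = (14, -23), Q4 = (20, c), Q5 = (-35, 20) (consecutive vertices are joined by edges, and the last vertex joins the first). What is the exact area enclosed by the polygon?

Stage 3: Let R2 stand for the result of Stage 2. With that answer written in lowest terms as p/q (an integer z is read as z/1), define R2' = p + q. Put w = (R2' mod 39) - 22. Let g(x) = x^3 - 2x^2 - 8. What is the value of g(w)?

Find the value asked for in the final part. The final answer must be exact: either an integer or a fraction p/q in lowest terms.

-1208

Stage 1: a(2) = 1*(-22) + 1*(25) = 3; iterating: a(2)=3, a(3)=-19, a(4)=-16, a(5)=-35, a(6)=-51, a(7)=-86, a(8)=-137; answer -137
Stage 2: R1 = -137; c = 26; cross terms: (-30*-39 - 23*-22)=1676, (23*-23 - 14*-39)=17, (14*26 - 20*-23)=824, (20*20 - -35*26)=1310, (-35*-22 - -30*20)=1370; twice the area = |5197| = 5197; area = 5197/2; answer 5197/2
Stage 3: R2 = 5197/2; threaded value p + q = 5199; w = -10; 1*(-10)^3 - 2*(-10)^2 - 8 = (-1000) + (-200) + (-8) = -1208; answer -1208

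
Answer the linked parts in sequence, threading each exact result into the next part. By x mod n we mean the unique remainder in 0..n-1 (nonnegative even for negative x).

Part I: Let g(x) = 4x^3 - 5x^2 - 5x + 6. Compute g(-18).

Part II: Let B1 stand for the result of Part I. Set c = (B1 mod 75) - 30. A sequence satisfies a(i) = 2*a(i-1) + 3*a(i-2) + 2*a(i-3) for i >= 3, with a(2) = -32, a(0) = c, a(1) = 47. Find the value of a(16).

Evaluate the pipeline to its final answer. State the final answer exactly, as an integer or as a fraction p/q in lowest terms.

225327120

Part I: 4*(-18)^3 - 5*(-18)^2 - 5*(-18)^1 + 6 = (-23328) + (-1620) + (90) + (6) = -24852; answer -24852
Part II: B1 = -24852; c = 18; a(3) = 2*(-32) + 3*(47) + 2*(18) = 113; iterating: a(3)=113, a(4)=224, a(5)=723, a(6)=2344, a(7)=7305, a(8)=23088, a(9)=72779, a(10)=229432, a(11)=723377, a(12)=2280608, a(13)=7190211, a(14)=22669000, a(15)=71469849, a(16)=225327120; answer 225327120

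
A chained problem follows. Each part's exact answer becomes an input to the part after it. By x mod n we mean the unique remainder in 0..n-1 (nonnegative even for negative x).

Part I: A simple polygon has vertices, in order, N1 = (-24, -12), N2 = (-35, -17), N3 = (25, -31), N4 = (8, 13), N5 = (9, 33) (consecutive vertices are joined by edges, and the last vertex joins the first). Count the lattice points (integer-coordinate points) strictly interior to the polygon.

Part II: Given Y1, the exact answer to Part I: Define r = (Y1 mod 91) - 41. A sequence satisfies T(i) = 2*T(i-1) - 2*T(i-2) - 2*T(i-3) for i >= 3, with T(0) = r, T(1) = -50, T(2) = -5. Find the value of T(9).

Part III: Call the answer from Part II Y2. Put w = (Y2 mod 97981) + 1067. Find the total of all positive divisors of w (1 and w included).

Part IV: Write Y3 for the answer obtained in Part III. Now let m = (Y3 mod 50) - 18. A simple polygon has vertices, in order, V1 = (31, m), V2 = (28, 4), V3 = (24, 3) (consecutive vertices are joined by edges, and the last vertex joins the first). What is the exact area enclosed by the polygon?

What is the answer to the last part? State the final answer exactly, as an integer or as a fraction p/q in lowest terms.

29/2

Part I: cross terms: (-24*-17 - -35*-12)=-12, (-35*-31 - 25*-17)=1510, (25*13 - 8*-31)=573, (8*33 - 9*13)=147, (9*-12 - -24*33)=684; twice the area = |2902| = 2902; area = 1451; boundary points = 1 + 2 + 1 + 1 + 3 = 8; strictly interior points = area - boundary/2 + 1 = 1448; answer 1448
Part II: Y1 = 1448; r = 42; T(3) = 2*(-5) - 2*(-50) - 2*(42) = 6; iterating: T(3)=6, T(4)=122, T(5)=242, T(6)=228, T(7)=-272, T(8)=-1484, T(9)=-2880; answer -2880
Part III: Y2 = -2880; w = 96168; 96168 = 2^3 * 3 * 4007; sigma = (1 + 2 + 4 + 8) * (1 + 3) * (1 + 4007) = 15 * 4 * 4008 = 240480; answer 240480
Part IV: Y3 = 240480; m = 12; cross terms: (31*4 - 28*12)=-212, (28*3 - 24*4)=-12, (24*12 - 31*3)=195; twice the area = |-29| = 29; area = 29/2; answer 29/2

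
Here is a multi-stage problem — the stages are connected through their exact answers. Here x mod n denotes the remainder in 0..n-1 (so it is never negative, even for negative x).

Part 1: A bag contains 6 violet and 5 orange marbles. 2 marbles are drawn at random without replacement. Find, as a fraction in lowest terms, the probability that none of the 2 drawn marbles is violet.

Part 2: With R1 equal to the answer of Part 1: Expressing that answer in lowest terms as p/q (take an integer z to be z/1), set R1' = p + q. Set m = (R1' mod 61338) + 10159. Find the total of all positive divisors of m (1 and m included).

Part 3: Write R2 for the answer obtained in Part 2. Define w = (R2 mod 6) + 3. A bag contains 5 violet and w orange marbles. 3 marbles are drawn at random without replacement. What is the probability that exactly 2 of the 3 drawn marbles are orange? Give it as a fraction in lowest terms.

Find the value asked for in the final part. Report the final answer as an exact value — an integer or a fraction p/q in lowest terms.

Part 1: total draws C(11,2) = 55; favorable C(5,2) = 10; P = 2/11; answer 2/11
Part 2: R1 = 2/11; threaded value p + q = 13; m = 10172; 10172 = 2^2 * 2543; sigma = (1 + 2 + 4) * (1 + 2543) = 7 * 2544 = 17808; answer 17808
Part 3: R2 = 17808; w = 3; total draws C(8,3) = 56; favorable C(3,2)*C(5,1) = 15; P = 15/56; answer 15/56

15/56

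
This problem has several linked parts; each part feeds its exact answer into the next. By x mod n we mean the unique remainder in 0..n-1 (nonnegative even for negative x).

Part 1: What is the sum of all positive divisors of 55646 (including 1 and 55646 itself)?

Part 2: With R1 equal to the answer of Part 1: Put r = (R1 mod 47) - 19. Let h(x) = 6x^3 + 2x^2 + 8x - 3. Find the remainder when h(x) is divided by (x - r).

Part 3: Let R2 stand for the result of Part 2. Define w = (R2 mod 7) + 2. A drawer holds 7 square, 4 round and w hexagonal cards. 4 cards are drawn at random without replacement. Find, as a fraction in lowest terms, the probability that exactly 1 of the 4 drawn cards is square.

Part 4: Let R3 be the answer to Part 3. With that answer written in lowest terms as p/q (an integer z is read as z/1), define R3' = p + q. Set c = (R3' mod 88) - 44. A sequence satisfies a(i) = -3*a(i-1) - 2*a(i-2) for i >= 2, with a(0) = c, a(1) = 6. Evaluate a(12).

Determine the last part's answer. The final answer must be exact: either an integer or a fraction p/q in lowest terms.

16370

Part 1: 55646 = 2 * 27823; sigma = (1 + 2) * (1 + 27823) = 3 * 27824 = 83472; answer 83472
Part 2: R1 = 83472; r = -19; remainder = value at the root: 6*(-19)^3 + 2*(-19)^2 + 8*(-19)^1 - 3 = (-41154) + (722) + (-152) + (-3) = -40587; answer -40587
Part 3: R2 = -40587; w = 8; total draws C(19,4) = 3876; favorable C(7,1)*C(12,3) = 1540; P = 385/969; answer 385/969
Part 4: R3 = 385/969; threaded value p + q = 1354; c = -10; a(2) = -3*(6) - 2*(-10) = 2; iterating: a(2)=2, a(3)=-18, a(4)=50, a(5)=-114, a(6)=242, a(7)=-498, a(8)=1010, a(9)=-2034, a(10)=4082, a(11)=-8178, a(12)=16370; answer 16370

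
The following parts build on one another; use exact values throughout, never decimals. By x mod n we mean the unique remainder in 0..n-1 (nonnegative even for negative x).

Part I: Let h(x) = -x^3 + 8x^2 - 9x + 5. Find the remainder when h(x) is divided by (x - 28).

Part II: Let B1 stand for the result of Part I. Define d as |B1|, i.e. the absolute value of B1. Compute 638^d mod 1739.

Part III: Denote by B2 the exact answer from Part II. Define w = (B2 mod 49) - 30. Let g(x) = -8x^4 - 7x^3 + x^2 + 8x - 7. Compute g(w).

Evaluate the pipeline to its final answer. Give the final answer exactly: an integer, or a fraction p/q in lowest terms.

-994353

Part I: remainder = value at the root: -1*(28)^3 + 8*(28)^2 - 9*(28)^1 + 5 = (-21952) + (6272) + (-252) + (5) = -15927; answer -15927
Part II: B1 = -15927; d = 15927; squarings mod 1739: 638^1=638, 638^2=118, 638^4=12, 638^8=144, 638^16=1607, 638^32=34, 638^64=1156, 638^128=784, 638^256=789, 638^512=1698, 638^1024=1681, 638^2048=1625, 638^4096=823, 638^8192=858; 638^15927 = 638^1 * 638^2 * 638^4 * 638^16 * 638^32 * 638^512 * 638^1024 * 638^2048 * 638^4096 * 638^8192 = 158 (mod 1739); answer 158
Part III: B2 = 158; w = -19; -8*(-19)^4 - 7*(-19)^3 + 1*(-19)^2 + 8*(-19)^1 - 7 = (-1042568) + (48013) + (361) + (-152) + (-7) = -994353; answer -994353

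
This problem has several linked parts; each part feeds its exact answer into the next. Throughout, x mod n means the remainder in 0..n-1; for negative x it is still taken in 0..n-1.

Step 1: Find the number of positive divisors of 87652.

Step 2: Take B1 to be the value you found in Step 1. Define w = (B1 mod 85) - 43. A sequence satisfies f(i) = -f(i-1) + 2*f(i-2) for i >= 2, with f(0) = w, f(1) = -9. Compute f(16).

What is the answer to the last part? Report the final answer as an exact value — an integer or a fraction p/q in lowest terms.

-480621

Step 1: 87652 = 2^2 * 17 * 1289; number of divisors = (2+1) * (1+1) * (1+1) = 12; answer 12
Step 2: B1 = 12; w = -31; f(2) = -1*(-9) + 2*(-31) = -53; iterating: f(2)=-53, f(3)=35, f(4)=-141, f(5)=211, f(6)=-493, f(7)=915, f(8)=-1901, f(9)=3731, f(10)=-7533, f(11)=14995, f(12)=-30061, f(13)=60051, f(14)=-120173, f(15)=240275, f(16)=-480621; answer -480621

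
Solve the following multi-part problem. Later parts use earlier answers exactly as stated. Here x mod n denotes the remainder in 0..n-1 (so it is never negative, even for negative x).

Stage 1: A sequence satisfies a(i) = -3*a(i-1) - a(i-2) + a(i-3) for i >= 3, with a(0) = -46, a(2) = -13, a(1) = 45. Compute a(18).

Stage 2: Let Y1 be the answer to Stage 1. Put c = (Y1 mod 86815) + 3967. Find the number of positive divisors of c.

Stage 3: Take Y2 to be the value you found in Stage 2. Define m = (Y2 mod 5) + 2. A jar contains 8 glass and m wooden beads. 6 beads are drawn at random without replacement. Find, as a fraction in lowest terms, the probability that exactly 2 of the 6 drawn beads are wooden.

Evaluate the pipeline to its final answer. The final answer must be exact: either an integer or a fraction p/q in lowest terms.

175/429

Stage 1: a(3) = -3*(-13) - 1*(45) + 1*(-46) = -52; iterating: a(3)=-52, a(4)=214, a(5)=-603, a(6)=1543, a(7)=-3812, a(8)=9290, a(9)=-22515, a(10)=54443, a(11)=-131524, a(12)=317614, a(13)=-766875, a(14)=1851487, a(15)=-4469972, a(16)=10791554, a(17)=-26053203, a(18)=62898083; answer 62898083
Stage 2: Y1 = 62898083; c = 47990; 47990 = 2 * 5 * 4799; number of divisors = (1+1) * (1+1) * (1+1) = 8; answer 8
Stage 3: Y2 = 8; m = 5; total draws C(13,6) = 1716; favorable C(5,2)*C(8,4) = 700; P = 175/429; answer 175/429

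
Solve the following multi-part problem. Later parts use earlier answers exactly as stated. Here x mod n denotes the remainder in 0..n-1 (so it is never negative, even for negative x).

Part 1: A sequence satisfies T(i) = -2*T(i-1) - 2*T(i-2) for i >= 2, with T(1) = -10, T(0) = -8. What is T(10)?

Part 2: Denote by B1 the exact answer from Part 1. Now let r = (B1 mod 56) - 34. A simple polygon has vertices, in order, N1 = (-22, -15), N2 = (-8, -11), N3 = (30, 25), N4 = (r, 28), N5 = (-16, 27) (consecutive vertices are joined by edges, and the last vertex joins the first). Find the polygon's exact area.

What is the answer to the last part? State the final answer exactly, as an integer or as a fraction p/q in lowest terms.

Part 1: T(2) = -2*(-10) - 2*(-8) = 36; iterating: T(2)=36, T(3)=-52, T(4)=32, T(5)=40, T(6)=-144, T(7)=208, T(8)=-128, T(9)=-160, T(10)=576; answer 576
Part 2: B1 = 576; r = -18; cross terms: (-22*-11 - -8*-15)=122, (-8*25 - 30*-11)=130, (30*28 - -18*25)=1290, (-18*27 - -16*28)=-38, (-16*-15 - -22*27)=834; twice the area = |2338| = 2338; area = 1169; answer 1169

1169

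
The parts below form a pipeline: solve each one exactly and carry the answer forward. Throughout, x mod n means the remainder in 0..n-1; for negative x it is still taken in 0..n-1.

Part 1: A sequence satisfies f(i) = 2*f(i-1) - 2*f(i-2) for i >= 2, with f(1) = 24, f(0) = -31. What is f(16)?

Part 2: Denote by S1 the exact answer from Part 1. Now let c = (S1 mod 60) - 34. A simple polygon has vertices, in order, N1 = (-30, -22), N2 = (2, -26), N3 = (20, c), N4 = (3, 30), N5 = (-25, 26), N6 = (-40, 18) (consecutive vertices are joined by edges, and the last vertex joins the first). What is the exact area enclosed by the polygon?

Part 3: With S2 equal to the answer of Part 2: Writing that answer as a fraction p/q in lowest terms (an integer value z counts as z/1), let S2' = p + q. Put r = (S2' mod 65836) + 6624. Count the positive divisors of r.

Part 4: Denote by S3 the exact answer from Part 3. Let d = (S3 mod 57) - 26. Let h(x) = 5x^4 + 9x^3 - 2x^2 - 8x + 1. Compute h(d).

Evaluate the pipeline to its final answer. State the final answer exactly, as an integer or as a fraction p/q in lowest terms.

Part 1: f(2) = 2*(24) - 2*(-31) = 110; iterating: f(2)=110, f(3)=172, f(4)=124, f(5)=-96, f(6)=-440, f(7)=-688, f(8)=-496, f(9)=384, f(10)=1760, f(11)=2752, f(12)=1984, f(13)=-1536, f(14)=-7040, f(15)=-11008, f(16)=-7936; answer -7936
Part 2: S1 = -7936; c = 10; cross terms: (-30*-26 - 2*-22)=824, (2*10 - 20*-26)=540, (20*30 - 3*10)=570, (3*26 - -25*30)=828, (-25*18 - -40*26)=590, (-40*-22 - -30*18)=1420; twice the area = |4772| = 4772; area = 2386; answer 2386
Part 3: S2 = 2386; threaded value p + q = 2387; r = 9011; 9011 is prime, so its only divisors are 1 and 9011; count = 2; answer 2
Part 4: S3 = 2; d = -24; 5*(-24)^4 + 9*(-24)^3 - 2*(-24)^2 - 8*(-24)^1 + 1 = (1658880) + (-124416) + (-1152) + (192) + (1) = 1533505; answer 1533505

1533505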